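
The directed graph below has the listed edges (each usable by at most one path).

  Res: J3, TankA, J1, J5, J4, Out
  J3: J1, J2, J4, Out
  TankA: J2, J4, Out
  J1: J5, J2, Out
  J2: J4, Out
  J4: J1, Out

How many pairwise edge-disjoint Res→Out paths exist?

Assign every edge capacity 1; by Menger, the answer equals the max flow.
Path Res→Out (+1); total 1.
Path Res→J3→Out (+1); total 2.
Path Res→TankA→Out (+1); total 3.
Path Res→J1→Out (+1); total 4.
Path Res→J4→Out (+1); total 5.
No residual Res→Out path; max flow = 5.
Certifying cut of size 5: {Res→J1, Res→J3, Res→J4, Res→Out, Res→TankA}.

5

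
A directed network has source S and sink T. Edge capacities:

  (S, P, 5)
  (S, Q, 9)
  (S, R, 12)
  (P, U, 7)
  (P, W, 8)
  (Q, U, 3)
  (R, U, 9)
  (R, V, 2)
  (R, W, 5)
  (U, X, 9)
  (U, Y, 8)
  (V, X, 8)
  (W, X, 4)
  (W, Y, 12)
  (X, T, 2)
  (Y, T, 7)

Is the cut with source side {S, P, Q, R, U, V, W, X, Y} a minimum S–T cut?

Yes — it is a minimum cut (capacity 9).

Given cut capacity: 2 + 7 = 9.
Augment S→P→U→X→T: bottleneck 2, flow now 2.
Augment S→P→U→Y→T: bottleneck 3, flow now 5.
Augment S→Q→U→Y→T: bottleneck 3, flow now 8.
Augment S→R→U→Y→T: bottleneck 1, flow now 9.
No augmenting path remains; maximum flow = 9.
Cut capacity 9 equals the max flow, so it is a minimum cut.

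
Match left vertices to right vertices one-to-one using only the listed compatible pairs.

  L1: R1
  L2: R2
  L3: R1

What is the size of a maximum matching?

Unit-capacity flow: source→left, listed edges, right→sink; max matching = max flow.
Augmenting path L1→R1 (+1); matched 1.
Augmenting path L2→R2 (+1); matched 2.
No augmenting path remains; maximum matching = 2.
König certificate: {L2, R1} is a vertex cover of size 2 (every listed pair touches it), so no matching can be larger.

2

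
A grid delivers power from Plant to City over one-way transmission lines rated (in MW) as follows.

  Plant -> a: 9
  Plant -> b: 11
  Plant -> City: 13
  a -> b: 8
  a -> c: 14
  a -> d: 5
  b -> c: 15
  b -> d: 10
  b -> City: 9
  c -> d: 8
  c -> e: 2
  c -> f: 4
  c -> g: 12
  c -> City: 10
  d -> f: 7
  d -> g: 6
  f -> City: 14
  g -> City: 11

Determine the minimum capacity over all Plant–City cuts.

Augment Plant→City: bottleneck 13, flow now 13.
Augment Plant→b→City: bottleneck 9, flow now 22.
Augment Plant→a→c→City: bottleneck 9, flow now 31.
Augment Plant→b→c→City: bottleneck 1, flow now 32.
Augment Plant→b→c→f→City: bottleneck 1, flow now 33.
No augmenting path remains; maximum flow = 33.
By max-flow min-cut, the minimum cut capacity equals the max flow.
In the residual graph, reachable from Plant: {Plant}.
Min-cut edges: Plant→a (9), Plant→b (11), Plant→City (13); capacity 9 + 11 + 13 = 33.

33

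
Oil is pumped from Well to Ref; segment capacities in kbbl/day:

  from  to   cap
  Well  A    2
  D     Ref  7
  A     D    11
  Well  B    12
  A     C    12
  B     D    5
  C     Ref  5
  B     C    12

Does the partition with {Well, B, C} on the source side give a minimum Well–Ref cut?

Yes — it is a minimum cut (capacity 12).

Given cut capacity: 2 + 5 + 5 = 12.
Augment Well→A→C→Ref: bottleneck 2, flow now 2.
Augment Well→B→C→Ref: bottleneck 3, flow now 5.
Augment Well→B→D→Ref: bottleneck 5, flow now 10.
Augment Well→B→C→A→D→Ref: bottleneck 2, flow now 12. (uses reverse residual edge)
No augmenting path remains; maximum flow = 12.
Cut capacity 12 equals the max flow, so it is a minimum cut.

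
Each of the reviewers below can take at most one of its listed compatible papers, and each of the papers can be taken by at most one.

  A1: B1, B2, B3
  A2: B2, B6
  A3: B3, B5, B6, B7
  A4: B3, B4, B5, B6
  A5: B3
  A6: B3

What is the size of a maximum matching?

5

Unit-capacity flow: source→left, listed edges, right→sink; max matching = max flow.
Augmenting path A1→B1 (+1); matched 1.
Augmenting path A2→B2 (+1); matched 2.
Augmenting path A3→B3 (+1); matched 3.
Augmenting path A4→B4 (+1); matched 4.
Augmenting path A5→B3→A3→B5 (+1); matched 5.
No augmenting path remains; maximum matching = 5.
König certificate: {A1, A2, A3, A4, B3} is a vertex cover of size 5 (every listed pair touches it), so no matching can be larger.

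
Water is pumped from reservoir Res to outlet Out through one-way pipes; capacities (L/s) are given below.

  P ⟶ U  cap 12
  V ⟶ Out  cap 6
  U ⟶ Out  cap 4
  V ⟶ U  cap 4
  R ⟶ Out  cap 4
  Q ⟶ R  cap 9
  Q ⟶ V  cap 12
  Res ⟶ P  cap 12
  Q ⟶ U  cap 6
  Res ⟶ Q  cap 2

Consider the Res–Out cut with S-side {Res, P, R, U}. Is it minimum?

No — its capacity is 10, but the minimum cut has capacity 6.

Given cut capacity: 2 + 4 + 4 = 10.
Augment Res→P→U→Out: bottleneck 4, flow now 4.
Augment Res→Q→R→Out: bottleneck 2, flow now 6.
No augmenting path remains; maximum flow = 6.
In the residual graph, reachable from Res: {Res, P, U}.
Min-cut edges: Res→Q (2), U→Out (4); capacity 2 + 4 = 6.
Cut capacity 10 exceeds the max flow 6, so it is not minimum.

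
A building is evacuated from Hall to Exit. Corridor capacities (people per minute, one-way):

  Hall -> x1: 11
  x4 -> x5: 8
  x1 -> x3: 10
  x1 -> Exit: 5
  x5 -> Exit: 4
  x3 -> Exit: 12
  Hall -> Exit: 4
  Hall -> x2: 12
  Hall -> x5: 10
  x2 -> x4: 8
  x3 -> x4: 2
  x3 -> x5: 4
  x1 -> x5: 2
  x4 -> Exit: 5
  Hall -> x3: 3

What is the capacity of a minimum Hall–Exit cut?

Augment Hall→Exit: bottleneck 4, flow now 4.
Augment Hall→x1→Exit: bottleneck 5, flow now 9.
Augment Hall→x3→Exit: bottleneck 3, flow now 12.
Augment Hall→x5→Exit: bottleneck 4, flow now 16.
Augment Hall→x1→x3→Exit: bottleneck 6, flow now 22.
Augment Hall→x2→x4→Exit: bottleneck 5, flow now 27.
No augmenting path remains; maximum flow = 27.
By max-flow min-cut, the minimum cut capacity equals the max flow.
In the residual graph, reachable from Hall: {Hall, x2, x4, x5}.
Min-cut edges: Hall→x1 (11), Hall→x3 (3), Hall→Exit (4), x4→Exit (5), x5→Exit (4); capacity 11 + 3 + 4 + 5 + 4 = 27.

27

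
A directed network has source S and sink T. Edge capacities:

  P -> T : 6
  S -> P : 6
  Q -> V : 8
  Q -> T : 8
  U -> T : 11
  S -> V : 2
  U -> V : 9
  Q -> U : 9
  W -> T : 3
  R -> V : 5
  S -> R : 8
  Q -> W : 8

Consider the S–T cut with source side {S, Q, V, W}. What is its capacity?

Edges leaving {S, Q, V, W}: S→P (6), S→R (8), Q→U (9), Q→T (8), W→T (3).
Cut capacity = 6 + 8 + 9 + 8 + 3 = 34.

34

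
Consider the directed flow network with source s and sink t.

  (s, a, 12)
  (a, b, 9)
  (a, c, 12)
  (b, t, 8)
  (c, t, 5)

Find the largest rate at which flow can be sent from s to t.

12

Augment s→a→b→t: bottleneck 8, flow now 8.
Augment s→a→c→t: bottleneck 4, flow now 12.
No augmenting path remains; maximum flow = 12.
In the residual graph, reachable from s: {s}.
Min-cut edges: s→a (12); capacity 12 = 12.
This cut is saturated, so no flow can exceed 12.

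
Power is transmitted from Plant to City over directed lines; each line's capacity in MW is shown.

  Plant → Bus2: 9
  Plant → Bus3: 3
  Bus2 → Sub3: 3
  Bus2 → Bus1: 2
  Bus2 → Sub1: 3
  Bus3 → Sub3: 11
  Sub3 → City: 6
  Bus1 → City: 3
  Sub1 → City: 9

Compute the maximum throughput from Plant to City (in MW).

11

Augment Plant→Bus2→Sub3→City: bottleneck 3, flow now 3.
Augment Plant→Bus2→Bus1→City: bottleneck 2, flow now 5.
Augment Plant→Bus2→Sub1→City: bottleneck 3, flow now 8.
Augment Plant→Bus3→Sub3→City: bottleneck 3, flow now 11.
No augmenting path remains; maximum flow = 11.
In the residual graph, reachable from Plant: {Plant, Bus2}.
Min-cut edges: Plant→Bus3 (3), Bus2→Sub3 (3), Bus2→Bus1 (2), Bus2→Sub1 (3); capacity 3 + 3 + 2 + 3 = 11.
This cut is saturated, so no flow can exceed 11.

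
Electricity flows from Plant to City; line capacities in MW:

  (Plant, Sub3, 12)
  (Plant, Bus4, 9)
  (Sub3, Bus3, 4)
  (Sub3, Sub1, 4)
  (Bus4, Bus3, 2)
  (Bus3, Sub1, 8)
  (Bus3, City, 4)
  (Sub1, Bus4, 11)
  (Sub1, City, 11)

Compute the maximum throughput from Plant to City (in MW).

Augment Plant→Sub3→Bus3→City: bottleneck 4, flow now 4.
Augment Plant→Sub3→Sub1→City: bottleneck 4, flow now 8.
Augment Plant→Bus4→Bus3→Sub1→City: bottleneck 2, flow now 10.
No augmenting path remains; maximum flow = 10.
In the residual graph, reachable from Plant: {Plant, Sub3, Bus4}.
Min-cut edges: Sub3→Bus3 (4), Sub3→Sub1 (4), Bus4→Bus3 (2); capacity 4 + 4 + 2 = 10.
This cut is saturated, so no flow can exceed 10.

10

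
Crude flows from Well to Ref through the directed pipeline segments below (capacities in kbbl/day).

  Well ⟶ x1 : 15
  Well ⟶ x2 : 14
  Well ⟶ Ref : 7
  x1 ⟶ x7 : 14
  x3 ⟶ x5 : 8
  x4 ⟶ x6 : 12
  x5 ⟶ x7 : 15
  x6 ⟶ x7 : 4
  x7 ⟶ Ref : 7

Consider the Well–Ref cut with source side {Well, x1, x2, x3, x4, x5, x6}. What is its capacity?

40

Edges leaving {Well, x1, x2, x3, x4, x5, x6}: Well→Ref (7), x1→x7 (14), x5→x7 (15), x6→x7 (4).
Cut capacity = 7 + 14 + 15 + 4 = 40.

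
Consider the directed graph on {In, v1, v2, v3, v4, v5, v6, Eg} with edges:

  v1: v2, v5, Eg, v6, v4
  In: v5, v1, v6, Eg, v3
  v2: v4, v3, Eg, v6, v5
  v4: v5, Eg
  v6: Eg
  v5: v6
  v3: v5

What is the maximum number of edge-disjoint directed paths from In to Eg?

3

Assign every edge capacity 1; by Menger, the answer equals the max flow.
Path In→Eg (+1); total 1.
Path In→v1→Eg (+1); total 2.
Path In→v6→Eg (+1); total 3.
No residual In→Eg path; max flow = 3.
Certifying cut of size 3: {In→Eg, In→v1, v6→Eg}.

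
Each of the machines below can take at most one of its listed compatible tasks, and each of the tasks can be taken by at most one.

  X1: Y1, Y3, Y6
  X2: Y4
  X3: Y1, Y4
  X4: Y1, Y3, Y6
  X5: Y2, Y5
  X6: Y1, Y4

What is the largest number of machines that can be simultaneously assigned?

5

Unit-capacity flow: source→left, listed edges, right→sink; max matching = max flow.
Augmenting path X1→Y1 (+1); matched 1.
Augmenting path X2→Y4 (+1); matched 2.
Augmenting path X4→Y3 (+1); matched 3.
Augmenting path X5→Y2 (+1); matched 4.
Augmenting path X3→Y1→X1→Y6 (+1); matched 5.
No augmenting path remains; maximum matching = 5.
König certificate: {X1, X4, X5, Y1, Y4} is a vertex cover of size 5 (every listed pair touches it), so no matching can be larger.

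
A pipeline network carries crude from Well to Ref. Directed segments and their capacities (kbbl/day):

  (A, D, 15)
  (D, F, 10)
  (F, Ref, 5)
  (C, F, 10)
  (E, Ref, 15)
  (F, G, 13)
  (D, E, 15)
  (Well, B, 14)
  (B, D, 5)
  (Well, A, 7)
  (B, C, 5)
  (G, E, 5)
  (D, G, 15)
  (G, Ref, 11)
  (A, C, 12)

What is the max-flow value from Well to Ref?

Augment Well→A→C→F→Ref: bottleneck 5, flow now 5.
Augment Well→A→D→E→Ref: bottleneck 2, flow now 7.
Augment Well→B→D→E→Ref: bottleneck 5, flow now 12.
Augment Well→B→C→F→G→Ref: bottleneck 5, flow now 17.
No augmenting path remains; maximum flow = 17.
In the residual graph, reachable from Well: {Well, B}.
Min-cut edges: Well→A (7), B→C (5), B→D (5); capacity 7 + 5 + 5 = 17.
This cut is saturated, so no flow can exceed 17.

17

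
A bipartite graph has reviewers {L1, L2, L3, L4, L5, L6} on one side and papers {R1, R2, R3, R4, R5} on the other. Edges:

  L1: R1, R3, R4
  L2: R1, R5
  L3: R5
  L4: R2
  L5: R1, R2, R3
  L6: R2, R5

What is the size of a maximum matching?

Unit-capacity flow: source→left, listed edges, right→sink; max matching = max flow.
Augmenting path L1→R1 (+1); matched 1.
Augmenting path L2→R5 (+1); matched 2.
Augmenting path L4→R2 (+1); matched 3.
Augmenting path L5→R3 (+1); matched 4.
Augmenting path L3→R5→L2→R1→L1→R4 (+1); matched 5.
No augmenting path remains; maximum matching = 5.
König certificate: {L1, L2, L5, R2, R5} is a vertex cover of size 5 (every listed pair touches it), so no matching can be larger.

5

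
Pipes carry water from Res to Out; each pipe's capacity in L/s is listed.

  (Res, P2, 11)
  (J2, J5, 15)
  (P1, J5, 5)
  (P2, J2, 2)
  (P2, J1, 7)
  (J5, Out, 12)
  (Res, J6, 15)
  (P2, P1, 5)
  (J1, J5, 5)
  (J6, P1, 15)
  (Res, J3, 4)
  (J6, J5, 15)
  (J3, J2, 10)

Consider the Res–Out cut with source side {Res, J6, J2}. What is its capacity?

60

Edges leaving {Res, J6, J2}: Res→J3 (4), Res→P2 (11), J6→P1 (15), J6→J5 (15), J2→J5 (15).
Cut capacity = 4 + 11 + 15 + 15 + 15 = 60.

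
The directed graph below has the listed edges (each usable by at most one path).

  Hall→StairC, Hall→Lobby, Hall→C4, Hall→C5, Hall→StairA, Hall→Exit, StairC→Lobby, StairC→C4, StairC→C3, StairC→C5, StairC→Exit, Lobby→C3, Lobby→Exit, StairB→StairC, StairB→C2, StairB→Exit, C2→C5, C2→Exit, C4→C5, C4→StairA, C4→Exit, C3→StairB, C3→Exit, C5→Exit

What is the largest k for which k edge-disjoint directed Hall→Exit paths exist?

Assign every edge capacity 1; by Menger, the answer equals the max flow.
Path Hall→Exit (+1); total 1.
Path Hall→StairC→Exit (+1); total 2.
Path Hall→Lobby→Exit (+1); total 3.
Path Hall→C4→Exit (+1); total 4.
Path Hall→C5→Exit (+1); total 5.
No residual Hall→Exit path; max flow = 5.
Certifying cut of size 5: {Hall→C4, Hall→C5, Hall→Exit, Hall→Lobby, Hall→StairC}.

5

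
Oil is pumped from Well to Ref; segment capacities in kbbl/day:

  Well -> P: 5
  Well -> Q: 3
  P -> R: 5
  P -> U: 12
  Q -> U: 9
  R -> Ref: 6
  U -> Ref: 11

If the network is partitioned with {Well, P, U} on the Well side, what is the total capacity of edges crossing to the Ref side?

Edges leaving {Well, P, U}: Well→Q (3), P→R (5), U→Ref (11).
Cut capacity = 3 + 5 + 11 = 19.

19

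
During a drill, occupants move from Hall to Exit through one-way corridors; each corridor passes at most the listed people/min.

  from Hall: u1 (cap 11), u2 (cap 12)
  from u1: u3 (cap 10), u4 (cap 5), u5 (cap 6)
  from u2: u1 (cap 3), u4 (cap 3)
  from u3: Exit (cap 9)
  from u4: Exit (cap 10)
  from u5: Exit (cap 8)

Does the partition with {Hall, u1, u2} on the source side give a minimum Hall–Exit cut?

No — its capacity is 24, but the minimum cut has capacity 17.

Given cut capacity: 10 + 5 + 6 + 3 = 24.
Augment Hall→u1→u3→Exit: bottleneck 9, flow now 9.
Augment Hall→u1→u4→Exit: bottleneck 2, flow now 11.
Augment Hall→u2→u4→Exit: bottleneck 3, flow now 14.
Augment Hall→u2→u1→u4→Exit: bottleneck 3, flow now 17.
No augmenting path remains; maximum flow = 17.
In the residual graph, reachable from Hall: {Hall, u2}.
Min-cut edges: Hall→u1 (11), u2→u1 (3), u2→u4 (3); capacity 11 + 3 + 3 = 17.
Cut capacity 24 exceeds the max flow 17, so it is not minimum.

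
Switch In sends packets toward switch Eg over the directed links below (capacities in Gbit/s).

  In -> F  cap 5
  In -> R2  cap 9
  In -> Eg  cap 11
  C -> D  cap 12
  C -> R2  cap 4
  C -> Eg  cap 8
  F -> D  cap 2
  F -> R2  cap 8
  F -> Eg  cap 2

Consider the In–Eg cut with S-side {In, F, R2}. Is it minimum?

Given cut capacity: 11 + 2 + 2 = 15.
Augment In→Eg: bottleneck 11, flow now 11.
Augment In→F→Eg: bottleneck 2, flow now 13.
No augmenting path remains; maximum flow = 13.
In the residual graph, reachable from In: {In, F, D, R2}.
Min-cut edges: In→Eg (11), F→Eg (2); capacity 11 + 2 = 13.
Cut capacity 15 exceeds the max flow 13, so it is not minimum.

No — its capacity is 15, but the minimum cut has capacity 13.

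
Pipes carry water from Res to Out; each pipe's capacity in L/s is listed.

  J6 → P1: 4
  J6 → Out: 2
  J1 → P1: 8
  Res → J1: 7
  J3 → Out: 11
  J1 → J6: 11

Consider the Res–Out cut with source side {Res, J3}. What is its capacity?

Edges leaving {Res, J3}: Res→J1 (7), J3→Out (11).
Cut capacity = 7 + 11 = 18.

18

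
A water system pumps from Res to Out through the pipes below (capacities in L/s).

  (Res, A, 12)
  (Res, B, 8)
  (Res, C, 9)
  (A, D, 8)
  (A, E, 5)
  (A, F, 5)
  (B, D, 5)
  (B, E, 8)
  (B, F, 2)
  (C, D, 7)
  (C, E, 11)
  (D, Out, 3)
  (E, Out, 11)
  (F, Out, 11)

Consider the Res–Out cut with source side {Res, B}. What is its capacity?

36

Edges leaving {Res, B}: Res→A (12), Res→C (9), B→D (5), B→E (8), B→F (2).
Cut capacity = 12 + 9 + 5 + 8 + 2 = 36.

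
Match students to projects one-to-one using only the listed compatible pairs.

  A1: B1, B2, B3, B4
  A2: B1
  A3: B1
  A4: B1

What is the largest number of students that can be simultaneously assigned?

2

Unit-capacity flow: source→left, listed edges, right→sink; max matching = max flow.
Augmenting path A1→B1 (+1); matched 1.
Augmenting path A2→B1→A1→B2 (+1); matched 2.
No augmenting path remains; maximum matching = 2.
König certificate: {A1, B1} is a vertex cover of size 2 (every listed pair touches it), so no matching can be larger.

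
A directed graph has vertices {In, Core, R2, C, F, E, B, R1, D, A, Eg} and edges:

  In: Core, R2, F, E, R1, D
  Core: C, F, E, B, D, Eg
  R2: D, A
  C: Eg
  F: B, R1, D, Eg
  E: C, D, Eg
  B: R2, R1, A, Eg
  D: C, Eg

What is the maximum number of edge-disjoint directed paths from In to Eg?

Assign every edge capacity 1; by Menger, the answer equals the max flow.
Path In→Core→Eg (+1); total 1.
Path In→F→Eg (+1); total 2.
Path In→E→Eg (+1); total 3.
Path In→D→Eg (+1); total 4.
Path In→R2→D→C→Eg (+1); total 5.
No residual In→Eg path; max flow = 5.
Certifying cut of size 5: {In→Core, In→D, In→E, In→F, In→R2}.

5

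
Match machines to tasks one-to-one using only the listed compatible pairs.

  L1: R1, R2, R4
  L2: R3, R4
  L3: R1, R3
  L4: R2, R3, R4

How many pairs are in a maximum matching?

4

Unit-capacity flow: source→left, listed edges, right→sink; max matching = max flow.
Augmenting path L1→R1 (+1); matched 1.
Augmenting path L2→R3 (+1); matched 2.
Augmenting path L4→R2 (+1); matched 3.
Augmenting path L3→R1→L1→R4 (+1); matched 4.
No augmenting path remains; maximum matching = 4.
König certificate: {L1, L2, L3, L4} is a vertex cover of size 4 (every listed pair touches it), so no matching can be larger.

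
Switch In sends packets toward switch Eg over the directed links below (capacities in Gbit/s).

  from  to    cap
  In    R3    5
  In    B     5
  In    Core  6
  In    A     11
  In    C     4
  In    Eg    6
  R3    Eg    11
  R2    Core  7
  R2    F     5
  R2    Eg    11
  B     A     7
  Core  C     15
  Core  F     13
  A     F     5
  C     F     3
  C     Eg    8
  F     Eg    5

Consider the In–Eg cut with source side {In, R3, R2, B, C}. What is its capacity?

Edges leaving {In, R3, R2, B, C}: In→Core (6), In→A (11), In→Eg (6), R3→Eg (11), R2→Core (7), R2→F (5), R2→Eg (11), B→A (7), C→F (3), C→Eg (8).
Cut capacity = 6 + 11 + 6 + 11 + 7 + 5 + 11 + 7 + 3 + 8 = 75.

75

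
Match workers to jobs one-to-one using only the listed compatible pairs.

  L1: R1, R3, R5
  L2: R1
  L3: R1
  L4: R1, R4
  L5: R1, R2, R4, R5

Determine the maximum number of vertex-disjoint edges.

Unit-capacity flow: source→left, listed edges, right→sink; max matching = max flow.
Augmenting path L1→R1 (+1); matched 1.
Augmenting path L4→R4 (+1); matched 2.
Augmenting path L5→R2 (+1); matched 3.
Augmenting path L2→R1→L1→R3 (+1); matched 4.
No augmenting path remains; maximum matching = 4.
König certificate: {L1, L4, L5, R1} is a vertex cover of size 4 (every listed pair touches it), so no matching can be larger.

4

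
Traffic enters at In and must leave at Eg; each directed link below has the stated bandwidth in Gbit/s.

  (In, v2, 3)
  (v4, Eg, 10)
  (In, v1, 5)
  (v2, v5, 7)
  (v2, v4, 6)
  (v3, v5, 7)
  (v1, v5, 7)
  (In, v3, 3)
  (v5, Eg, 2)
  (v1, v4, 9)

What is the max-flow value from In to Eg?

10

Augment In→v1→v4→Eg: bottleneck 5, flow now 5.
Augment In→v2→v4→Eg: bottleneck 3, flow now 8.
Augment In→v3→v5→Eg: bottleneck 2, flow now 10.
No augmenting path remains; maximum flow = 10.
In the residual graph, reachable from In: {In, v3, v5}.
Min-cut edges: In→v1 (5), In→v2 (3), v5→Eg (2); capacity 5 + 3 + 2 = 10.
This cut is saturated, so no flow can exceed 10.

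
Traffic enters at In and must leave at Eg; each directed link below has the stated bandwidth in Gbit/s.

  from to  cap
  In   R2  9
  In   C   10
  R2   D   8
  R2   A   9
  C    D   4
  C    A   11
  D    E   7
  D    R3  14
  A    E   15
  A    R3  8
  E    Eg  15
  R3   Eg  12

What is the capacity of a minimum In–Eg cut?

Augment In→R2→D→E→Eg: bottleneck 7, flow now 7.
Augment In→R2→D→R3→Eg: bottleneck 1, flow now 8.
Augment In→R2→A→E→Eg: bottleneck 1, flow now 9.
Augment In→C→D→R3→Eg: bottleneck 4, flow now 13.
Augment In→C→A→E→Eg: bottleneck 6, flow now 19.
No augmenting path remains; maximum flow = 19.
By max-flow min-cut, the minimum cut capacity equals the max flow.
In the residual graph, reachable from In: {In}.
Min-cut edges: In→R2 (9), In→C (10); capacity 9 + 10 = 19.

19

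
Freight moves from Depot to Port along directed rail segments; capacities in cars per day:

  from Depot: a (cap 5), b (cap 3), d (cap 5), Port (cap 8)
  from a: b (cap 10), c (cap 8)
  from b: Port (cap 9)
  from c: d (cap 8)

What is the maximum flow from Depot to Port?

Augment Depot→Port: bottleneck 8, flow now 8.
Augment Depot→b→Port: bottleneck 3, flow now 11.
Augment Depot→a→b→Port: bottleneck 5, flow now 16.
No augmenting path remains; maximum flow = 16.
In the residual graph, reachable from Depot: {Depot, d}.
Min-cut edges: Depot→a (5), Depot→b (3), Depot→Port (8); capacity 5 + 3 + 8 = 16.
This cut is saturated, so no flow can exceed 16.

16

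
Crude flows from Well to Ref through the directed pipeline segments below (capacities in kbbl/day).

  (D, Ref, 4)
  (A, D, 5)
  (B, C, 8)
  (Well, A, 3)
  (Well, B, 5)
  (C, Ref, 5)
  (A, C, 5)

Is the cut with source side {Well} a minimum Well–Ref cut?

Given cut capacity: 3 + 5 = 8.
Augment Well→A→C→Ref: bottleneck 3, flow now 3.
Augment Well→B→C→Ref: bottleneck 2, flow now 5.
Augment Well→B→C→A→D→Ref: bottleneck 3, flow now 8. (uses reverse residual edge)
No augmenting path remains; maximum flow = 8.
Cut capacity 8 equals the max flow, so it is a minimum cut.

Yes — it is a minimum cut (capacity 8).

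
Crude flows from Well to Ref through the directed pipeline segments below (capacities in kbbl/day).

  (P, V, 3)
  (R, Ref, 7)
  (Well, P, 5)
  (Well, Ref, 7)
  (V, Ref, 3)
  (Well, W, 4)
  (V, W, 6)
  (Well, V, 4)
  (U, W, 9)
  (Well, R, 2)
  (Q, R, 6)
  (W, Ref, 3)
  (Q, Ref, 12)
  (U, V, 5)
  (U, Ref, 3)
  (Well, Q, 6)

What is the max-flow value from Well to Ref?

Augment Well→Ref: bottleneck 7, flow now 7.
Augment Well→Q→Ref: bottleneck 6, flow now 13.
Augment Well→R→Ref: bottleneck 2, flow now 15.
Augment Well→V→Ref: bottleneck 3, flow now 18.
Augment Well→W→Ref: bottleneck 3, flow now 21.
No augmenting path remains; maximum flow = 21.
In the residual graph, reachable from Well: {Well, P, V, W}.
Min-cut edges: Well→Q (6), Well→R (2), Well→Ref (7), V→Ref (3), W→Ref (3); capacity 6 + 2 + 7 + 3 + 3 = 21.
This cut is saturated, so no flow can exceed 21.

21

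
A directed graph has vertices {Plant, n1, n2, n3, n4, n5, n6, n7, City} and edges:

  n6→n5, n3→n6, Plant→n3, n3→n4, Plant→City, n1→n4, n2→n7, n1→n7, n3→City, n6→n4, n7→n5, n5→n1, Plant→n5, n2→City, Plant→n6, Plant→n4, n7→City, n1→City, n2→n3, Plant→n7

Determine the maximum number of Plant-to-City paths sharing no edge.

4

Assign every edge capacity 1; by Menger, the answer equals the max flow.
Path Plant→City (+1); total 1.
Path Plant→n3→City (+1); total 2.
Path Plant→n7→City (+1); total 3.
Path Plant→n5→n1→City (+1); total 4.
No residual Plant→City path; max flow = 4.
Certifying cut of size 4: {Plant→City, Plant→n3, Plant→n7, n5→n1}.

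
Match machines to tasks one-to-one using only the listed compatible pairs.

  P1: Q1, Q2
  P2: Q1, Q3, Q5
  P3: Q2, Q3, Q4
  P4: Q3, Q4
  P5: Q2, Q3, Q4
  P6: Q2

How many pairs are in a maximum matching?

5

Unit-capacity flow: source→left, listed edges, right→sink; max matching = max flow.
Augmenting path P1→Q1 (+1); matched 1.
Augmenting path P2→Q3 (+1); matched 2.
Augmenting path P3→Q2 (+1); matched 3.
Augmenting path P4→Q4 (+1); matched 4.
Augmenting path P5→Q3→P2→Q5 (+1); matched 5.
No augmenting path remains; maximum matching = 5.
König certificate: {P1, P2, Q2, Q3, Q4} is a vertex cover of size 5 (every listed pair touches it), so no matching can be larger.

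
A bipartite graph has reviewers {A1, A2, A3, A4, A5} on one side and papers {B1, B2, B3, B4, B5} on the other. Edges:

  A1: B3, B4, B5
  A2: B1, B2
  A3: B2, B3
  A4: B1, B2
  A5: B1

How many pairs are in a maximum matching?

4

Unit-capacity flow: source→left, listed edges, right→sink; max matching = max flow.
Augmenting path A1→B3 (+1); matched 1.
Augmenting path A2→B1 (+1); matched 2.
Augmenting path A3→B2 (+1); matched 3.
Augmenting path A4→B2→A3→B3→A1→B4 (+1); matched 4.
No augmenting path remains; maximum matching = 4.
König certificate: {A1, A3, B1, B2} is a vertex cover of size 4 (every listed pair touches it), so no matching can be larger.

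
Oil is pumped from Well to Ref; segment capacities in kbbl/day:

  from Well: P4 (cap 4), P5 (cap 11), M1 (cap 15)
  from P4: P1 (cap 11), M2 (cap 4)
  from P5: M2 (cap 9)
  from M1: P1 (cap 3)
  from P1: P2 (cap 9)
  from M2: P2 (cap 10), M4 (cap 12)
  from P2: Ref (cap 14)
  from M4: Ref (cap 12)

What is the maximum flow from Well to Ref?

Augment Well→P4→P1→P2→Ref: bottleneck 4, flow now 4.
Augment Well→P5→M2→P2→Ref: bottleneck 9, flow now 13.
Augment Well→M1→P1→P2→Ref: bottleneck 1, flow now 14.
Augment Well→M1→P1→P4→M2→M4→Ref: bottleneck 2, flow now 16. (uses reverse residual edge)
No augmenting path remains; maximum flow = 16.
In the residual graph, reachable from Well: {Well, P5, M1}.
Min-cut edges: Well→P4 (4), P5→M2 (9), M1→P1 (3); capacity 4 + 9 + 3 = 16.
This cut is saturated, so no flow can exceed 16.

16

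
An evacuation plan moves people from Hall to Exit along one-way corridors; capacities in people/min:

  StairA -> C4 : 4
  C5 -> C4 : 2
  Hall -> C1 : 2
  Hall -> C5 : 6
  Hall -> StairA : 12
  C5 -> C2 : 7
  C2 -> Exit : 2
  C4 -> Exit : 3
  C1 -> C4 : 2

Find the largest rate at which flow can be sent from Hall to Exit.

Augment Hall→C5→C2→Exit: bottleneck 2, flow now 2.
Augment Hall→C5→C4→Exit: bottleneck 2, flow now 4.
Augment Hall→StairA→C4→Exit: bottleneck 1, flow now 5.
No augmenting path remains; maximum flow = 5.
In the residual graph, reachable from Hall: {Hall, C5, StairA, C1, C2, C4}.
Min-cut edges: C2→Exit (2), C4→Exit (3); capacity 2 + 3 = 5.
This cut is saturated, so no flow can exceed 5.

5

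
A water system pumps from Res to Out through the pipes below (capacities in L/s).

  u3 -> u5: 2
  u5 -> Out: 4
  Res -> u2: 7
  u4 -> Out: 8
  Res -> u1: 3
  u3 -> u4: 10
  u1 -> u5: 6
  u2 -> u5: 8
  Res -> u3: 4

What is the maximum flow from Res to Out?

Augment Res→u1→u5→Out: bottleneck 3, flow now 3.
Augment Res→u2→u5→Out: bottleneck 1, flow now 4.
Augment Res→u3→u4→Out: bottleneck 4, flow now 8.
No augmenting path remains; maximum flow = 8.
In the residual graph, reachable from Res: {Res, u1, u2, u5}.
Min-cut edges: Res→u3 (4), u5→Out (4); capacity 4 + 4 = 8.
This cut is saturated, so no flow can exceed 8.

8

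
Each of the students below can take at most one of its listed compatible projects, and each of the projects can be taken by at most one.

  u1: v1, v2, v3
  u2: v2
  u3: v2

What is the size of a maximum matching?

Unit-capacity flow: source→left, listed edges, right→sink; max matching = max flow.
Augmenting path u1→v1 (+1); matched 1.
Augmenting path u2→v2 (+1); matched 2.
No augmenting path remains; maximum matching = 2.
König certificate: {u1, v2} is a vertex cover of size 2 (every listed pair touches it), so no matching can be larger.

2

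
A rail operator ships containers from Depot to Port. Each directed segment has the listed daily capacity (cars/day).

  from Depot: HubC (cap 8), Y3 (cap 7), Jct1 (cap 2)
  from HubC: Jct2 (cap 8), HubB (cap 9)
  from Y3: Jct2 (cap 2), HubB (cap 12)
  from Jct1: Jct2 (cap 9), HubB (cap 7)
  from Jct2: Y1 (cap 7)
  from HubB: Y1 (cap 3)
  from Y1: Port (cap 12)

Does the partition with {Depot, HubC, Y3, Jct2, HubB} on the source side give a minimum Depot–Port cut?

No — its capacity is 12, but the minimum cut has capacity 10.

Given cut capacity: 2 + 7 + 3 = 12.
Augment Depot→HubC→Jct2→Y1→Port: bottleneck 7, flow now 7.
Augment Depot→HubC→HubB→Y1→Port: bottleneck 1, flow now 8.
Augment Depot→Y3→HubB→Y1→Port: bottleneck 2, flow now 10.
No augmenting path remains; maximum flow = 10.
In the residual graph, reachable from Depot: {Depot, HubC, Y3, Jct1, Jct2, HubB}.
Min-cut edges: Jct2→Y1 (7), HubB→Y1 (3); capacity 7 + 3 = 10.
Cut capacity 12 exceeds the max flow 10, so it is not minimum.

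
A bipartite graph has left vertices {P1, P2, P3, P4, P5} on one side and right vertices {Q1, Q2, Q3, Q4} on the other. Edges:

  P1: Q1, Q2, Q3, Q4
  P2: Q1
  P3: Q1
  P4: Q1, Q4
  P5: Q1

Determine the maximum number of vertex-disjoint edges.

3

Unit-capacity flow: source→left, listed edges, right→sink; max matching = max flow.
Augmenting path P1→Q1 (+1); matched 1.
Augmenting path P4→Q4 (+1); matched 2.
Augmenting path P2→Q1→P1→Q2 (+1); matched 3.
No augmenting path remains; maximum matching = 3.
König certificate: {P1, P4, Q1} is a vertex cover of size 3 (every listed pair touches it), so no matching can be larger.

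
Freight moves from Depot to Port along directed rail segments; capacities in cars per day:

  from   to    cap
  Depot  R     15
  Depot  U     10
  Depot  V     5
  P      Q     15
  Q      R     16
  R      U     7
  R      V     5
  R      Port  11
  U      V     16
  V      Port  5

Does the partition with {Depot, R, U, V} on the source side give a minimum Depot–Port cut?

Yes — it is a minimum cut (capacity 16).

Given cut capacity: 11 + 5 = 16.
Augment Depot→R→Port: bottleneck 11, flow now 11.
Augment Depot→V→Port: bottleneck 5, flow now 16.
No augmenting path remains; maximum flow = 16.
Cut capacity 16 equals the max flow, so it is a minimum cut.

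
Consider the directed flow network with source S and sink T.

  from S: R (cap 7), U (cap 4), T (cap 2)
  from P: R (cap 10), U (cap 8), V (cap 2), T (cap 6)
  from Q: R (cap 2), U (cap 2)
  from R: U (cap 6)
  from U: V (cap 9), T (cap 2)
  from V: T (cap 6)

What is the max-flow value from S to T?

Augment S→T: bottleneck 2, flow now 2.
Augment S→U→T: bottleneck 2, flow now 4.
Augment S→U→V→T: bottleneck 2, flow now 6.
Augment S→R→U→V→T: bottleneck 4, flow now 10.
No augmenting path remains; maximum flow = 10.
In the residual graph, reachable from S: {S, R, U, V}.
Min-cut edges: S→T (2), U→T (2), V→T (6); capacity 2 + 2 + 6 = 10.
This cut is saturated, so no flow can exceed 10.

10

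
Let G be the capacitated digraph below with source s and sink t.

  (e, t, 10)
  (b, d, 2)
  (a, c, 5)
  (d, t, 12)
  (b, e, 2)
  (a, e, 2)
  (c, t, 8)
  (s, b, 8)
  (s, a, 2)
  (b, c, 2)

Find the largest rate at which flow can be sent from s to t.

Augment s→a→c→t: bottleneck 2, flow now 2.
Augment s→b→c→t: bottleneck 2, flow now 4.
Augment s→b→d→t: bottleneck 2, flow now 6.
Augment s→b→e→t: bottleneck 2, flow now 8.
No augmenting path remains; maximum flow = 8.
In the residual graph, reachable from s: {s, b}.
Min-cut edges: s→a (2), b→c (2), b→d (2), b→e (2); capacity 2 + 2 + 2 + 2 = 8.
This cut is saturated, so no flow can exceed 8.

8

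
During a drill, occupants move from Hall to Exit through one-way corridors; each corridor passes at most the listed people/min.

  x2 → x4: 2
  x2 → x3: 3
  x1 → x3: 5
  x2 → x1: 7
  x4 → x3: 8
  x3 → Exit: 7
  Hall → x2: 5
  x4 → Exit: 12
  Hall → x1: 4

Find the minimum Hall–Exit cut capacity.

9

Augment Hall→x1→x3→Exit: bottleneck 4, flow now 4.
Augment Hall→x2→x3→Exit: bottleneck 3, flow now 7.
Augment Hall→x2→x4→Exit: bottleneck 2, flow now 9.
No augmenting path remains; maximum flow = 9.
By max-flow min-cut, the minimum cut capacity equals the max flow.
In the residual graph, reachable from Hall: {Hall}.
Min-cut edges: Hall→x1 (4), Hall→x2 (5); capacity 4 + 5 = 9.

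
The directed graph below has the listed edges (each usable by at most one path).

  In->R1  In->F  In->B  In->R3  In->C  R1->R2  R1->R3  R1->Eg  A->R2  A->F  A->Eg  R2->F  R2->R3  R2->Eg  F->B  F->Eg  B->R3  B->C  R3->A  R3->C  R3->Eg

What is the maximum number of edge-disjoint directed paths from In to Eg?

Assign every edge capacity 1; by Menger, the answer equals the max flow.
Path In→R1→Eg (+1); total 1.
Path In→F→Eg (+1); total 2.
Path In→R3→Eg (+1); total 3.
Path In→B→R3→A→Eg (+1); total 4.
No residual In→Eg path; max flow = 4.
Certifying cut of size 4: {In→B, In→F, In→R1, In→R3}.

4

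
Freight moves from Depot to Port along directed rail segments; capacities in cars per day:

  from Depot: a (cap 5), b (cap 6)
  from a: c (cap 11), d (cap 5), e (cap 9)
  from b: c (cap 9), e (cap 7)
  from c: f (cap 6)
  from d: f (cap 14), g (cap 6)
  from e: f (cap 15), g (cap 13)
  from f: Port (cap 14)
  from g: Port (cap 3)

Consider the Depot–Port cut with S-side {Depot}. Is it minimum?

Given cut capacity: 5 + 6 = 11.
Augment Depot→a→c→f→Port: bottleneck 5, flow now 5.
Augment Depot→b→c→f→Port: bottleneck 1, flow now 6.
Augment Depot→b→e→f→Port: bottleneck 5, flow now 11.
No augmenting path remains; maximum flow = 11.
Cut capacity 11 equals the max flow, so it is a minimum cut.

Yes — it is a minimum cut (capacity 11).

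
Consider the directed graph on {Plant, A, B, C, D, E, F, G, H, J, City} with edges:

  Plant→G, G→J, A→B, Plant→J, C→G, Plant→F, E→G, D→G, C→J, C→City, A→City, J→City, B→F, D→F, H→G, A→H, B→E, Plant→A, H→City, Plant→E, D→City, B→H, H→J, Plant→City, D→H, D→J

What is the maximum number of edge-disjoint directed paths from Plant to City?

Assign every edge capacity 1; by Menger, the answer equals the max flow.
Path Plant→City (+1); total 1.
Path Plant→A→City (+1); total 2.
Path Plant→J→City (+1); total 3.
No residual Plant→City path; max flow = 3.
Certifying cut of size 3: {J→City, Plant→A, Plant→City}.

3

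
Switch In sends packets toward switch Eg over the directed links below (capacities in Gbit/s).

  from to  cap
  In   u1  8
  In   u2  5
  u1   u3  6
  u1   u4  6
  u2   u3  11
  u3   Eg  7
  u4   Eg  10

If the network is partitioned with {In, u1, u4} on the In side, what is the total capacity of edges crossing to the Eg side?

Edges leaving {In, u1, u4}: In→u2 (5), u1→u3 (6), u4→Eg (10).
Cut capacity = 5 + 6 + 10 = 21.

21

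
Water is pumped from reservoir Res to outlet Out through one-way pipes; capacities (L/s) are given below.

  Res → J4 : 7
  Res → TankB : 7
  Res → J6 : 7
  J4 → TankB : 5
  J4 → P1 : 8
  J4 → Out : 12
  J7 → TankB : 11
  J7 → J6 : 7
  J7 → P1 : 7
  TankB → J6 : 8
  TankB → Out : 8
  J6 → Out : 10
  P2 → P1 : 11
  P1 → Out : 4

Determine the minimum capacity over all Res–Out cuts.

Augment Res→J4→Out: bottleneck 7, flow now 7.
Augment Res→TankB→Out: bottleneck 7, flow now 14.
Augment Res→J6→Out: bottleneck 7, flow now 21.
No augmenting path remains; maximum flow = 21.
By max-flow min-cut, the minimum cut capacity equals the max flow.
In the residual graph, reachable from Res: {Res}.
Min-cut edges: Res→J4 (7), Res→TankB (7), Res→J6 (7); capacity 7 + 7 + 7 = 21.

21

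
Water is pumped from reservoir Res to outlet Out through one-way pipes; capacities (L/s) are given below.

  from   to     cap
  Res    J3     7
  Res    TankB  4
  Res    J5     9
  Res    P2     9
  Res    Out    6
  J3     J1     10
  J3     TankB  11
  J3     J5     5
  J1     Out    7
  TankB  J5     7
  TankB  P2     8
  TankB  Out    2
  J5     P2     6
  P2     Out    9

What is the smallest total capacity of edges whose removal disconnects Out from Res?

24

Augment Res→Out: bottleneck 6, flow now 6.
Augment Res→TankB→Out: bottleneck 2, flow now 8.
Augment Res→P2→Out: bottleneck 9, flow now 17.
Augment Res→J3→J1→Out: bottleneck 7, flow now 24.
No augmenting path remains; maximum flow = 24.
By max-flow min-cut, the minimum cut capacity equals the max flow.
In the residual graph, reachable from Res: {Res, TankB, J5, P2}.
Min-cut edges: Res→J3 (7), Res→Out (6), TankB→Out (2), P2→Out (9); capacity 7 + 6 + 2 + 9 = 24.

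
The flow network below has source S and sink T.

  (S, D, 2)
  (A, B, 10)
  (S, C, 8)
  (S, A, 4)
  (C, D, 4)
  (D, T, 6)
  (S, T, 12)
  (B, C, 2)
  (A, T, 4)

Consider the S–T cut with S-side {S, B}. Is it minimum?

Given cut capacity: 4 + 8 + 2 + 12 + 2 = 28.
Augment S→T: bottleneck 12, flow now 12.
Augment S→A→T: bottleneck 4, flow now 16.
Augment S→D→T: bottleneck 2, flow now 18.
Augment S→C→D→T: bottleneck 4, flow now 22.
No augmenting path remains; maximum flow = 22.
In the residual graph, reachable from S: {S, C}.
Min-cut edges: S→A (4), S→D (2), S→T (12), C→D (4); capacity 4 + 2 + 12 + 4 = 22.
Cut capacity 28 exceeds the max flow 22, so it is not minimum.

No — its capacity is 28, but the minimum cut has capacity 22.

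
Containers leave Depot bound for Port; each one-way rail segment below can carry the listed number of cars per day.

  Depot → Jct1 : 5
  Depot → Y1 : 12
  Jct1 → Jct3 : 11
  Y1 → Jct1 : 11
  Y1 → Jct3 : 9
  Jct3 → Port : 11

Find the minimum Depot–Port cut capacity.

11

Augment Depot→Jct1→Jct3→Port: bottleneck 5, flow now 5.
Augment Depot→Y1→Jct3→Port: bottleneck 6, flow now 11.
No augmenting path remains; maximum flow = 11.
By max-flow min-cut, the minimum cut capacity equals the max flow.
In the residual graph, reachable from Depot: {Depot, Jct1, Y1, Jct3}.
Min-cut edges: Jct3→Port (11); capacity 11 = 11.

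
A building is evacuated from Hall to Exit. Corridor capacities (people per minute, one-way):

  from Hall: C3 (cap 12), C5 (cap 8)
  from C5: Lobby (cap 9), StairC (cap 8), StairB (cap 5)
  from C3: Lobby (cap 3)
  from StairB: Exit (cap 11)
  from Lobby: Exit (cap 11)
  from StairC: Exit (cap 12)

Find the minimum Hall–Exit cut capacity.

11

Augment Hall→C5→StairB→Exit: bottleneck 5, flow now 5.
Augment Hall→C5→Lobby→Exit: bottleneck 3, flow now 8.
Augment Hall→C3→Lobby→Exit: bottleneck 3, flow now 11.
No augmenting path remains; maximum flow = 11.
By max-flow min-cut, the minimum cut capacity equals the max flow.
In the residual graph, reachable from Hall: {Hall, C3}.
Min-cut edges: Hall→C5 (8), C3→Lobby (3); capacity 8 + 3 = 11.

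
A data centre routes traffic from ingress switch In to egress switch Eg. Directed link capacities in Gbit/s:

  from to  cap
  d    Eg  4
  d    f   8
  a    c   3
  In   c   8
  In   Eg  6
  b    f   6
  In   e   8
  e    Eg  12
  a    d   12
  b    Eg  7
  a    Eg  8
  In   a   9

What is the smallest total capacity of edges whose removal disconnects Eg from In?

23

Augment In→Eg: bottleneck 6, flow now 6.
Augment In→a→Eg: bottleneck 8, flow now 14.
Augment In→e→Eg: bottleneck 8, flow now 22.
Augment In→a→d→Eg: bottleneck 1, flow now 23.
No augmenting path remains; maximum flow = 23.
By max-flow min-cut, the minimum cut capacity equals the max flow.
In the residual graph, reachable from In: {In, c}.
Min-cut edges: In→a (9), In→e (8), In→Eg (6); capacity 9 + 8 + 6 = 23.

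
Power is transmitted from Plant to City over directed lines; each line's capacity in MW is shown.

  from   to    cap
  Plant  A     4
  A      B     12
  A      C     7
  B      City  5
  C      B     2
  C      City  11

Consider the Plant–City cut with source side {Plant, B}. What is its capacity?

Edges leaving {Plant, B}: Plant→A (4), B→City (5).
Cut capacity = 4 + 5 = 9.

9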